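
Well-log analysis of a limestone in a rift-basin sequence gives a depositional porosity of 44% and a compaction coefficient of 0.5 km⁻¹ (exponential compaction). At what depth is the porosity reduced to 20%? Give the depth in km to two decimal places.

1.58 km

Invert Athy's law: Z = ln(n₀/n) / β
Z = ln(0.44/0.2) / 0.5 = ln(2.2) / 0.5 = 0.7885 / 0.5 = 1.577 km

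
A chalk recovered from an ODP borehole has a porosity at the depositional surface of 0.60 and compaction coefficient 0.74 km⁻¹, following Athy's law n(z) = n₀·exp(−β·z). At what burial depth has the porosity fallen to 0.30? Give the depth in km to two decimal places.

Invert Athy's law: z = ln(n₀/n) / β
z = ln(0.6/0.3) / 0.74 = ln(2) / 0.74 = 0.6931 / 0.74 = 0.937 km

0.94 km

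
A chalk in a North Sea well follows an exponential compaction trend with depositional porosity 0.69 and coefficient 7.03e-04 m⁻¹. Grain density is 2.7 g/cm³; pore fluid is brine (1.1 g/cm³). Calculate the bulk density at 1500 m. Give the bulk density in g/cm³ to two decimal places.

Working in km (1 km = 1000 m; c in km⁻¹ = c in m⁻¹ × 1000):
Porosity at depth: φ = 0.69·exp(−0.703×1.5) = 0.69×0.3484 = 0.2404
Bulk density: ρ_b = (1−φ)ρ_g + φ·ρ_f = 0.7596×2.7 + 0.2404×1.1
       = 2.051 + 0.264 = 2.315 g/cm³

2.32 g/cm³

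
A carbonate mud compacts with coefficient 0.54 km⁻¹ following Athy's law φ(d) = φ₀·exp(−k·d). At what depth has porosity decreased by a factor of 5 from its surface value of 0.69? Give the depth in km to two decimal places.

φ/φ₀ = 1/5 ⇒ exp(−k·d) = 1/5 ⇒ d = ln(5) / k
d = 1.6094 / 0.54 = 2.980 km

2.98 km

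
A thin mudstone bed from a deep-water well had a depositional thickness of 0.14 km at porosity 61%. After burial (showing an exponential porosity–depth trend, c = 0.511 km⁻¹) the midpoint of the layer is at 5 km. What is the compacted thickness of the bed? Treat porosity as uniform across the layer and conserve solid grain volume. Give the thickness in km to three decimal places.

0.057 km

Porosity at 5 km: φ = 0.61·exp(−0.511×5) = 0.0474
Solid-volume conservation: h(1−φ) = h₀(1−φ₀) ⇒ h = h₀·(1−φ₀)/(1−φ)
h = 0.14 × (1 − 0.61)/(1 − 0.0474) = 0.14 × 0.4094 = 0.0573 km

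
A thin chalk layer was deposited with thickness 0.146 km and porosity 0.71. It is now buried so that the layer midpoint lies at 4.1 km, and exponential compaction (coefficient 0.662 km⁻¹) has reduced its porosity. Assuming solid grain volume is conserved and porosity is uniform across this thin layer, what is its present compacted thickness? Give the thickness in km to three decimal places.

Porosity at 4.1 km: n = 0.71·exp(−0.662×4.1) = 0.0470
Solid-volume conservation: h(1−n) = h₀(1−n₀) ⇒ h = h₀·(1−n₀)/(1−n)
h = 0.146 × (1 − 0.71)/(1 − 0.0470) = 0.146 × 0.3043 = 0.0444 km

0.044 km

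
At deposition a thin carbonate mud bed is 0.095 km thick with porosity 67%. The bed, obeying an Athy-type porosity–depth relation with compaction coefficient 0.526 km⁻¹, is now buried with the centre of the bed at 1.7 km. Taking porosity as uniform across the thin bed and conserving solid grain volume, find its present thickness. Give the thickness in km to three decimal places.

0.043 km

Porosity at 1.7 km: phi = 0.67·exp(−0.526×1.7) = 0.2740
Solid-volume conservation: h(1−phi) = h₀(1−phi₀) ⇒ h = h₀·(1−phi₀)/(1−phi)
h = 0.095 × (1 − 0.67)/(1 − 0.2740) = 0.095 × 0.4545 = 0.0432 km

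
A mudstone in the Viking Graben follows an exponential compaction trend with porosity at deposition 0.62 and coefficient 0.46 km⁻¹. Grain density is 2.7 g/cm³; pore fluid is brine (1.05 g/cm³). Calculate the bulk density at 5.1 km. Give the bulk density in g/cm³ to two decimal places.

2.60 g/cm³

Porosity at depth: φ = 0.62·exp(−0.46×5.1) = 0.62×0.0958 = 0.0594
Bulk density: ρ_b = (1−φ)ρ_g + φ·ρ_f = 0.9406×2.7 + 0.0594×1.05
       = 2.540 + 0.062 = 2.602 g/cm³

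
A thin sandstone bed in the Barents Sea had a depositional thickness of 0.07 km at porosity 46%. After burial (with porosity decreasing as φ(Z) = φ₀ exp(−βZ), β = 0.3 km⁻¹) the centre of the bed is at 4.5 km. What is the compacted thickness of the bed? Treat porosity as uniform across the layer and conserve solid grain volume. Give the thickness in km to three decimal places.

Porosity at 4.5 km: φ = 0.46·exp(−0.3×4.5) = 0.1193
Solid-volume conservation: h(1−φ) = h₀(1−φ₀) ⇒ h = h₀·(1−φ₀)/(1−φ)
h = 0.07 × (1 − 0.46)/(1 − 0.1193) = 0.07 × 0.6131 = 0.0429 km

0.043 km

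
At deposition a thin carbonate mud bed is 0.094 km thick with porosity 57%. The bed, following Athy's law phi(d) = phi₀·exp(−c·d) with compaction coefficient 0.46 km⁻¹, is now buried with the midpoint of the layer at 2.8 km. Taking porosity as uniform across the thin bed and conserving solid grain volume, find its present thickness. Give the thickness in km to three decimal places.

0.048 km

Porosity at 2.8 km: phi = 0.57·exp(−0.46×2.8) = 0.1572
Solid-volume conservation: h(1−phi) = h₀(1−phi₀) ⇒ h = h₀·(1−phi₀)/(1−phi)
h = 0.094 × (1 − 0.57)/(1 − 0.1572) = 0.094 × 0.5102 = 0.0480 km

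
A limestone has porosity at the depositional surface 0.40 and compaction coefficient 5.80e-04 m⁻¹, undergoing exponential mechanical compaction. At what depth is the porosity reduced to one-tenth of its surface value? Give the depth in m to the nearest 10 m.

3970 m

Working in km (1 km = 1000 m; β in km⁻¹ = β in m⁻¹ × 1000):
phi/phi₀ = 1/10 ⇒ exp(−β·Z) = 1/10 ⇒ Z = ln(10) / β
Z = 2.3026 / 0.58 = 3.970 km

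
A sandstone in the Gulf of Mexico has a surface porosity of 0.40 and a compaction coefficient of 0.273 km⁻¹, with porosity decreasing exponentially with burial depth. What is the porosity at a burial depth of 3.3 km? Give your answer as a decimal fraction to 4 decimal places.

φ = φ₀·exp(−β·z) = 0.4 × exp(−0.273 × 3.3) = 0.4 × exp(−0.9009)
  = 0.4 × 0.4062 = 0.1625

0.1625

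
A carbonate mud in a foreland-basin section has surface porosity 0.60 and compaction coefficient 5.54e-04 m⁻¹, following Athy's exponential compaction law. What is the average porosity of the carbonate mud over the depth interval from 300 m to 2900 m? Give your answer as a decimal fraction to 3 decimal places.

Working in km (1 km = 1000 m; c in km⁻¹ = c in m⁻¹ × 1000):
⟨n⟩ = (1/(z₂−z₁)) ∫ n₀ e^(−cz) dz = n₀·(e^(−c·z₁) − e^(−c·z₂)) / (c·(z₂−z₁))
e^(−0.554×0.3) = 0.8469; e^(−0.554×2.9) = 0.2006
⟨n⟩ = 0.6 × (0.8469 − 0.2006) / (0.554 × 2.6) = 0.6 × 0.4487 = 0.2692

0.269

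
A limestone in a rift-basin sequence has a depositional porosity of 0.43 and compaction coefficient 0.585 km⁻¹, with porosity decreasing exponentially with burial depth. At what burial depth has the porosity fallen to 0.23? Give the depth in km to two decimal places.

1.07 km

Invert Athy's law: z = ln(φ₀/φ) / c
z = ln(0.43/0.23) / 0.585 = ln(1.87) / 0.585 = 0.6257 / 0.585 = 1.070 km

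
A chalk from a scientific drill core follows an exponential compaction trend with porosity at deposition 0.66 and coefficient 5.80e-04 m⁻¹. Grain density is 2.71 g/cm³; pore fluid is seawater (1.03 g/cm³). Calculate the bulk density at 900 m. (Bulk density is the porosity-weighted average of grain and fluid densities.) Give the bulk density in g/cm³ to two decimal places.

2.05 g/cm³

Working in km (1 km = 1000 m; c in km⁻¹ = c in m⁻¹ × 1000):
Porosity at depth: φ = 0.66·exp(−0.58×0.9) = 0.66×0.5933 = 0.3916
Bulk density: ρ_b = (1−φ)ρ_g + φ·ρ_f = 0.6084×2.71 + 0.3916×1.03
       = 1.649 + 0.403 = 2.052 g/cm³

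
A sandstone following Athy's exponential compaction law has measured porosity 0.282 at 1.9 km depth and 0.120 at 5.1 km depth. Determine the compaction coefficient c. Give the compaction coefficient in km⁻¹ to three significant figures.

Athy: n(d) = n₀ e^(−cd) ⇒ n₁/n₂ = e^{c(d₂−d₁)} ⇒ c = ln(n₁/n₂)/(d₂−d₁)
c = ln(0.282/0.12) / (5.1 − 1.9) = ln(2.35) / 3.2 = 0.8544 / 3.2 = 0.267 km⁻¹

0.267 km⁻¹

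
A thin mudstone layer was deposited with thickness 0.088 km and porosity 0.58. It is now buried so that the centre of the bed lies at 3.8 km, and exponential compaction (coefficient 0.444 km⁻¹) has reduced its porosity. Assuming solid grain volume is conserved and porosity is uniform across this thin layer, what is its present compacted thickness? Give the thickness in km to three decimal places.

0.041 km

Porosity at 3.8 km: n = 0.58·exp(−0.444×3.8) = 0.1073
Solid-volume conservation: h(1−n) = h₀(1−n₀) ⇒ h = h₀·(1−n₀)/(1−n)
h = 0.088 × (1 − 0.58)/(1 − 0.1073) = 0.088 × 0.4705 = 0.0414 km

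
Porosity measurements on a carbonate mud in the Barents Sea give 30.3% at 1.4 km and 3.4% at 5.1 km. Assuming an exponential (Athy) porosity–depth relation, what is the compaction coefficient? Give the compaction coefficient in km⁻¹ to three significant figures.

Athy: φ(d) = φ₀ e^(−kd) ⇒ φ₁/φ₂ = e^{k(d₂−d₁)} ⇒ k = ln(φ₁/φ₂)/(d₂−d₁)
k = ln(0.303/0.034) / (5.1 − 1.4) = ln(8.912) / 3.7 = 2.1874 / 3.7 = 0.5912 km⁻¹

0.591 km⁻¹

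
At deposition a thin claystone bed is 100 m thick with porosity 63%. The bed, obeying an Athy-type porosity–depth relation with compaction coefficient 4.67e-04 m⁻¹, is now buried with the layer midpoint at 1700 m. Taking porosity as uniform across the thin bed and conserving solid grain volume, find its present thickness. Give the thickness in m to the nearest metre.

52 m

Working in km (1 km = 1000 m; k in km⁻¹ = k in m⁻¹ × 1000):
Porosity at 1.7 km: φ = 0.63·exp(−0.467×1.7) = 0.2848
Solid-volume conservation: h(1−φ) = h₀(1−φ₀) ⇒ h = h₀·(1−φ₀)/(1−φ)
h = 0.1 × (1 − 0.63)/(1 − 0.2848) = 0.1 × 0.5173 = 0.0517 km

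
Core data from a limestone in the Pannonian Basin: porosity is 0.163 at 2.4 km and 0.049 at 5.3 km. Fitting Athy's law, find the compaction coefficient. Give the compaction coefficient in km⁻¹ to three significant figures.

0.414 km⁻¹

Athy: φ(Z) = φ₀ e^(−βZ) ⇒ φ₁/φ₂ = e^{β(Z₂−Z₁)} ⇒ β = ln(φ₁/φ₂)/(Z₂−Z₁)
β = ln(0.163/0.049) / (5.3 − 2.4) = ln(3.327) / 2.9 = 1.2019 / 2.9 = 0.4145 km⁻¹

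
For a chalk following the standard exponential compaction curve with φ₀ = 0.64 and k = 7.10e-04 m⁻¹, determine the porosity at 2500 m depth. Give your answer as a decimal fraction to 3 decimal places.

0.108

Working in km (1 km = 1000 m; k in km⁻¹ = k in m⁻¹ × 1000):
φ = φ₀·exp(−k·Z) = 0.64 × exp(−0.71 × 2.5) = 0.64 × exp(−1.775)
  = 0.64 × 0.1695 = 0.1085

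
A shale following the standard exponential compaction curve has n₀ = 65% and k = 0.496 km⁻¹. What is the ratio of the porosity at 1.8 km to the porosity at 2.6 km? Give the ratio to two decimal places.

n(Z₁)/n(Z₂) = e^(−k·Z₁)/e^(−k·Z₂) = e^{k(Z₂−Z₁)}
= exp(0.496 × 0.8) = exp(0.3968) = 1.4871

1.49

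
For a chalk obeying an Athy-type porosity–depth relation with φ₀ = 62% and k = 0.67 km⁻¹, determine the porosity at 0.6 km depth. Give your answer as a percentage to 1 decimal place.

41.5%

φ = φ₀·exp(−k·d) = 0.62 × exp(−0.67 × 0.6) = 0.62 × exp(−0.402)
  = 0.62 × 0.6690 = 0.4148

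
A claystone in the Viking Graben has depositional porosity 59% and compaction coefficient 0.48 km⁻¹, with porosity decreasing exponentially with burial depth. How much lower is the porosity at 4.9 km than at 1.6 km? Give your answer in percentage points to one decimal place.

φ(1.6) = 0.59·e^(−0.48×1.6) = 0.2737
φ(4.9) = 0.59·e^(−0.48×4.9) = 0.0562
Δφ = 0.2737 − 0.0562 = 0.2176

21.8 percentage points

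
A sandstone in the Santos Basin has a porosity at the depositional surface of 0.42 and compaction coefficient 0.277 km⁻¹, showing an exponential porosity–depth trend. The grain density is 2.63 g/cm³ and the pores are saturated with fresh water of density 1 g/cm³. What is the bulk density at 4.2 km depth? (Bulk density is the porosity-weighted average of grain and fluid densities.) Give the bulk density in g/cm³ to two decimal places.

Porosity at depth: n = 0.42·exp(−0.277×4.2) = 0.42×0.3124 = 0.1312
Bulk density: ρ_b = (1−n)ρ_g + n·ρ_f = 0.8688×2.63 + 0.1312×1
       = 2.285 + 0.131 = 2.416 g/cm³

2.42 g/cm³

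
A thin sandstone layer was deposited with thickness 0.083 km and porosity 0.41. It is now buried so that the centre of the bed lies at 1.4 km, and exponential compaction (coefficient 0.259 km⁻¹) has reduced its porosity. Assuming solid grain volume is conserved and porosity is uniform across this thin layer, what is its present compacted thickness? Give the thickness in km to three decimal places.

Porosity at 1.4 km: phi = 0.41·exp(−0.259×1.4) = 0.2853
Solid-volume conservation: h(1−phi) = h₀(1−phi₀) ⇒ h = h₀·(1−phi₀)/(1−phi)
h = 0.083 × (1 − 0.41)/(1 − 0.2853) = 0.083 × 0.8255 = 0.0685 km

0.069 km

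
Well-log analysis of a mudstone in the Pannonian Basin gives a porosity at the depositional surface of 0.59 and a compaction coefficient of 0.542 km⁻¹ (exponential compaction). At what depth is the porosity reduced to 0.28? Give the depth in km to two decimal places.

Invert Athy's law: z = ln(n₀/n) / c
z = ln(0.59/0.28) / 0.542 = ln(2.107) / 0.542 = 0.7453 / 0.542 = 1.375 km

1.38 km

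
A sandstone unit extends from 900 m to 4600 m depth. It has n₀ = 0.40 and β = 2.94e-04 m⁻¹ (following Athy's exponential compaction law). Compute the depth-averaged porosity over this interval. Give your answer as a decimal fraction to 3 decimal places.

0.187

Working in km (1 km = 1000 m; β in km⁻¹ = β in m⁻¹ × 1000):
⟨n⟩ = (1/(z₂−z₁)) ∫ n₀ e^(−βz) dz = n₀·(e^(−β·z₁) − e^(−β·z₂)) / (β·(z₂−z₁))
e^(−0.294×0.9) = 0.7675; e^(−0.294×4.6) = 0.2586
⟨n⟩ = 0.4 × (0.7675 − 0.2586) / (0.294 × 3.7) = 0.4 × 0.4678 = 0.1871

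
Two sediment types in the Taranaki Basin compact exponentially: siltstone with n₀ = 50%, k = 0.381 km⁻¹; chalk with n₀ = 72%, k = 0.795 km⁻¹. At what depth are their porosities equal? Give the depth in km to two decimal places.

0.88 km

Set n₀ₐ e^(−kₐZ) = n₀ᵦ e^(−kᵦZ) ⇒ ln(n₀ₐ/n₀ᵦ) = (kₐ − kᵦ)·Z
Z = ln(0.5/0.72) / (0.381 − 0.795) = -0.3646 / -0.414 = 0.881 km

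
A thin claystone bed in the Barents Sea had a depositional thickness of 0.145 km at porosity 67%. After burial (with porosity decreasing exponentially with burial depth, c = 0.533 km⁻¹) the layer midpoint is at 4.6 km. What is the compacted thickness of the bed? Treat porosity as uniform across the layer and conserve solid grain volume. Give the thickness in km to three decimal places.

0.051 km

Porosity at 4.6 km: φ = 0.67·exp(−0.533×4.6) = 0.0577
Solid-volume conservation: h(1−φ) = h₀(1−φ₀) ⇒ h = h₀·(1−φ₀)/(1−φ)
h = 0.145 × (1 − 0.67)/(1 − 0.0577) = 0.145 × 0.3502 = 0.0508 km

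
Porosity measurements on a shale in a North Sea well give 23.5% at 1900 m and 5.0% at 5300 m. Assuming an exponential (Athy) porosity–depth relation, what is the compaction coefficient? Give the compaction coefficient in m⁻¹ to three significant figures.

Working in km (1 km = 1000 m; β in km⁻¹ = β in m⁻¹ × 1000):
Athy: n(d) = n₀ e^(−βd) ⇒ n₁/n₂ = e^{β(d₂−d₁)} ⇒ β = ln(n₁/n₂)/(d₂−d₁)
β = ln(0.235/0.05) / (5.3 − 1.9) = ln(4.7) / 3.4 = 1.5476 / 3.4 = 0.4552 km⁻¹

0.000455 m⁻¹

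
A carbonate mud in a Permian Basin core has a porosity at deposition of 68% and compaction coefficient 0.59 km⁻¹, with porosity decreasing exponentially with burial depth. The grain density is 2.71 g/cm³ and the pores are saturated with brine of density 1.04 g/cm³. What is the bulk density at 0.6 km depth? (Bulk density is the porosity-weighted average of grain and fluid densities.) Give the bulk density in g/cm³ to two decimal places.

Porosity at depth: phi = 0.68·exp(−0.59×0.6) = 0.68×0.7019 = 0.4773
Bulk density: ρ_b = (1−phi)ρ_g + phi·ρ_f = 0.5227×2.71 + 0.4773×1.04
       = 1.417 + 0.496 = 1.913 g/cm³

1.91 g/cm³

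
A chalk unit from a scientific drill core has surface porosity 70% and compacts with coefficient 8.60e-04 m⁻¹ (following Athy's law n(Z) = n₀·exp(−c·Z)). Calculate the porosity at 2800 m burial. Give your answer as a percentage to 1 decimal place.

6.3%

Working in km (1 km = 1000 m; c in km⁻¹ = c in m⁻¹ × 1000):
n = n₀·exp(−c·Z) = 0.7 × exp(−0.86 × 2.8) = 0.7 × exp(−2.408)
  = 0.7 × 0.0900 = 0.0630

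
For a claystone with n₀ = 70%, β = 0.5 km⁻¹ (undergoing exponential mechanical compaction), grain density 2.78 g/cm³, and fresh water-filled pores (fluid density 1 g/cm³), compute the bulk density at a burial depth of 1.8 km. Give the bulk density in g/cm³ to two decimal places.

Porosity at depth: n = 0.7·exp(−0.5×1.8) = 0.7×0.4066 = 0.2846
Bulk density: ρ_b = (1−n)ρ_g + n·ρ_f = 0.7154×2.78 + 0.2846×1
       = 1.989 + 0.285 = 2.273 g/cm³

2.27 g/cm³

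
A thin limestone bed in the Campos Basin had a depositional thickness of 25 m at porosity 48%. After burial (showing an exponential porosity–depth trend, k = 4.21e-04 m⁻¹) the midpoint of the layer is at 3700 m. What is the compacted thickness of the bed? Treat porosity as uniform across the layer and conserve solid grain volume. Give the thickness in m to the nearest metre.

14 m

Working in km (1 km = 1000 m; k in km⁻¹ = k in m⁻¹ × 1000):
Porosity at 3.7 km: n = 0.48·exp(−0.421×3.7) = 0.1011
Solid-volume conservation: h(1−n) = h₀(1−n₀) ⇒ h = h₀·(1−n₀)/(1−n)
h = 0.025 × (1 − 0.48)/(1 − 0.1011) = 0.025 × 0.5785 = 0.0145 km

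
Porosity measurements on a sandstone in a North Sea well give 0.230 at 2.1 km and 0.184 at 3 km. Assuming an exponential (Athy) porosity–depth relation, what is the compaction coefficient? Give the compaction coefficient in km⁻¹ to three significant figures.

0.248 km⁻¹

Athy: phi(d) = phi₀ e^(−βd) ⇒ phi₁/phi₂ = e^{β(d₂−d₁)} ⇒ β = ln(phi₁/phi₂)/(d₂−d₁)
β = ln(0.23/0.184) / (3 − 2.1) = ln(1.25) / 0.9 = 0.2231 / 0.9 = 0.2479 km⁻¹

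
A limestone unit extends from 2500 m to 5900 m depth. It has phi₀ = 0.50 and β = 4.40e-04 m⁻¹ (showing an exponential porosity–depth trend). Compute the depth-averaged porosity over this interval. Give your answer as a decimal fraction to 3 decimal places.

0.086

Working in km (1 km = 1000 m; β in km⁻¹ = β in m⁻¹ × 1000):
⟨phi⟩ = (1/(d₂−d₁)) ∫ phi₀ e^(−βd) dd = phi₀·(e^(−β·d₁) − e^(−β·d₂)) / (β·(d₂−d₁))
e^(−0.44×2.5) = 0.3329; e^(−0.44×5.9) = 0.0746
⟨phi⟩ = 0.5 × (0.3329 − 0.0746) / (0.44 × 3.4) = 0.5 × 0.1727 = 0.0863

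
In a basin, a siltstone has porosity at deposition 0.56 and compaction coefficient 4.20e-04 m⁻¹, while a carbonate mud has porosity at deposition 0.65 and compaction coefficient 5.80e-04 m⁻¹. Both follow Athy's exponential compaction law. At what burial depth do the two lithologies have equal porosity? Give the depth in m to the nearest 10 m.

930 m

Working in km (1 km = 1000 m; k in km⁻¹ = k in m⁻¹ × 1000):
Set phi₀ₐ e^(−kₐZ) = phi₀ᵦ e^(−kᵦZ) ⇒ ln(phi₀ₐ/phi₀ᵦ) = (kₐ − kᵦ)·Z
Z = ln(0.56/0.65) / (0.42 − 0.58) = -0.1490 / -0.16 = 0.931 km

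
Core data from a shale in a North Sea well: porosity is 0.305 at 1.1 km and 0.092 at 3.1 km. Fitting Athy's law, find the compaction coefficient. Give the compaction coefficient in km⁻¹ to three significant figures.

Athy: phi(z) = phi₀ e^(−cz) ⇒ phi₁/phi₂ = e^{c(z₂−z₁)} ⇒ c = ln(phi₁/phi₂)/(z₂−z₁)
c = ln(0.305/0.092) / (3.1 − 1.1) = ln(3.315) / 2 = 1.1985 / 2 = 0.5993 km⁻¹

0.599 km⁻¹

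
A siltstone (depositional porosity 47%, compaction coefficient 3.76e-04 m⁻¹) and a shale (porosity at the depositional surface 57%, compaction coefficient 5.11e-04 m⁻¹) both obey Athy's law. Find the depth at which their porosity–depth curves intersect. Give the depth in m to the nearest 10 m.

1430 m

Working in km (1 km = 1000 m; c in km⁻¹ = c in m⁻¹ × 1000):
Set n₀ₐ e^(−cₐZ) = n₀ᵦ e^(−cᵦZ) ⇒ ln(n₀ₐ/n₀ᵦ) = (cₐ − cᵦ)·Z
Z = ln(0.47/0.57) / (0.376 − 0.511) = -0.1929 / -0.135 = 1.429 km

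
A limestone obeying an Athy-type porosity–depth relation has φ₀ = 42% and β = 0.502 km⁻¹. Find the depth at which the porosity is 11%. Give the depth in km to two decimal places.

Invert Athy's law: d = ln(φ₀/φ) / β
d = ln(0.42/0.11) / 0.502 = ln(3.818) / 0.502 = 1.3398 / 0.502 = 2.669 km

2.67 km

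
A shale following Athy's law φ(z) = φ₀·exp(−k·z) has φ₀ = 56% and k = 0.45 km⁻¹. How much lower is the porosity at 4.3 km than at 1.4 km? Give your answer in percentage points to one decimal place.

21.7 percentage points

φ(1.4) = 0.56·e^(−0.45×1.4) = 0.2983
φ(4.3) = 0.56·e^(−0.45×4.3) = 0.0809
Δφ = 0.2983 − 0.0809 = 0.2174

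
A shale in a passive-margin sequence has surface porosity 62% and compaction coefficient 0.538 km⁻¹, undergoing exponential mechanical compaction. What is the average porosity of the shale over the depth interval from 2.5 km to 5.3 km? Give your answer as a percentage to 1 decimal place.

8.3%

⟨n⟩ = (1/(Z₂−Z₁)) ∫ n₀ e^(−cZ) dZ = n₀·(e^(−c·Z₁) − e^(−c·Z₂)) / (c·(Z₂−Z₁))
e^(−0.538×2.5) = 0.2605; e^(−0.538×5.3) = 0.0578
⟨n⟩ = 0.62 × (0.2605 − 0.0578) / (0.538 × 2.8) = 0.62 × 0.1346 = 0.0835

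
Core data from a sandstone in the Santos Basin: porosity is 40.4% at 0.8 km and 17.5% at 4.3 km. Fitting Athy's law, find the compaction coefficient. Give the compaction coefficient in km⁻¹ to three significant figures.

Athy: φ(Z) = φ₀ e^(−kZ) ⇒ φ₁/φ₂ = e^{k(Z₂−Z₁)} ⇒ k = ln(φ₁/φ₂)/(Z₂−Z₁)
k = ln(0.404/0.175) / (4.3 − 0.8) = ln(2.309) / 3.5 = 0.8366 / 3.5 = 0.239 km⁻¹

0.239 km⁻¹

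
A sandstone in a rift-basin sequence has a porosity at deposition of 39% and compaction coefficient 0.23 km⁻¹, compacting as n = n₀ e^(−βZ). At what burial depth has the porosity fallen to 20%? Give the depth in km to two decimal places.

2.90 km

Invert Athy's law: Z = ln(n₀/n) / β
Z = ln(0.39/0.2) / 0.23 = ln(1.95) / 0.23 = 0.6678 / 0.23 = 2.904 km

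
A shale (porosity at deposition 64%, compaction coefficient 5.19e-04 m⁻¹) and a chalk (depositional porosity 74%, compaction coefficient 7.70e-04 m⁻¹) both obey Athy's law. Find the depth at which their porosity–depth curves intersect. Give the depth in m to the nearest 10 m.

Working in km (1 km = 1000 m; β in km⁻¹ = β in m⁻¹ × 1000):
Set n₀ₐ e^(−βₐd) = n₀ᵦ e^(−βᵦd) ⇒ ln(n₀ₐ/n₀ᵦ) = (βₐ − βᵦ)·d
d = ln(0.64/0.74) / (0.519 − 0.77) = -0.1452 / -0.251 = 0.578 km

580 m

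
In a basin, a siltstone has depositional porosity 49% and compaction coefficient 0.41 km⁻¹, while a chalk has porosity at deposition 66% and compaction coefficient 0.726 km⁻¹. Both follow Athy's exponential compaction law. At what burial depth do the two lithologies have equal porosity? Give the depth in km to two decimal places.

0.94 km

Set phi₀ₐ e^(−cₐd) = phi₀ᵦ e^(−cᵦd) ⇒ ln(phi₀ₐ/phi₀ᵦ) = (cₐ − cᵦ)·d
d = ln(0.49/0.66) / (0.41 − 0.726) = -0.2978 / -0.316 = 0.943 km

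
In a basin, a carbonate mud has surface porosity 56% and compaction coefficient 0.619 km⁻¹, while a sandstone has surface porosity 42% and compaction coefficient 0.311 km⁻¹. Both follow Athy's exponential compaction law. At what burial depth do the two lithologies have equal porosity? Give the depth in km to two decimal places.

Set n₀ₐ e^(−cₐZ) = n₀ᵦ e^(−cᵦZ) ⇒ ln(n₀ₐ/n₀ᵦ) = (cₐ − cᵦ)·Z
Z = ln(0.56/0.42) / (0.619 − 0.311) = 0.2877 / 0.308 = 0.934 km

0.93 km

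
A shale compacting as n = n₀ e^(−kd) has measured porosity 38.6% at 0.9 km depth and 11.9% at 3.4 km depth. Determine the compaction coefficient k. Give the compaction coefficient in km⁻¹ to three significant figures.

0.471 km⁻¹

Athy: n(d) = n₀ e^(−kd) ⇒ n₁/n₂ = e^{k(d₂−d₁)} ⇒ k = ln(n₁/n₂)/(d₂−d₁)
k = ln(0.386/0.119) / (3.4 − 0.9) = ln(3.244) / 2.5 = 1.1767 / 2.5 = 0.4707 km⁻¹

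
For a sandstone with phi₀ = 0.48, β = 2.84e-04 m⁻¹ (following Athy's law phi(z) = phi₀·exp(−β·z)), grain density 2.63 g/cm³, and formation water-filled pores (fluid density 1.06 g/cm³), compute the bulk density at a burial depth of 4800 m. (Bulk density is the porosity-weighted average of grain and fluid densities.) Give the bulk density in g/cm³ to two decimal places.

2.44 g/cm³

Working in km (1 km = 1000 m; β in km⁻¹ = β in m⁻¹ × 1000):
Porosity at depth: phi = 0.48·exp(−0.284×4.8) = 0.48×0.2558 = 0.1228
Bulk density: ρ_b = (1−phi)ρ_g + phi·ρ_f = 0.8772×2.63 + 0.1228×1.06
       = 2.307 + 0.130 = 2.437 g/cm³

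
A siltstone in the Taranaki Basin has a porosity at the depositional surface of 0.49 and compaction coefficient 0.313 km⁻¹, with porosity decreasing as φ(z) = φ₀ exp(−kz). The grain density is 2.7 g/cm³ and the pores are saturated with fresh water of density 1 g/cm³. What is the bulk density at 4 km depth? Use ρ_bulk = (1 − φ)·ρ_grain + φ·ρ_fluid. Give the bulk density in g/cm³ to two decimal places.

2.46 g/cm³

Porosity at depth: φ = 0.49·exp(−0.313×4) = 0.49×0.2859 = 0.1401
Bulk density: ρ_b = (1−φ)ρ_g + φ·ρ_f = 0.8599×2.7 + 0.1401×1
       = 2.322 + 0.140 = 2.462 g/cm³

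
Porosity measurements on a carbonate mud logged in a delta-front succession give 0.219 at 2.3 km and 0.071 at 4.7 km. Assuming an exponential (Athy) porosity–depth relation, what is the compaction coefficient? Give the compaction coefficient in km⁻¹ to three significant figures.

Athy: n(Z) = n₀ e^(−cZ) ⇒ n₁/n₂ = e^{c(Z₂−Z₁)} ⇒ c = ln(n₁/n₂)/(Z₂−Z₁)
c = ln(0.219/0.071) / (4.7 − 2.3) = ln(3.085) / 2.4 = 1.1264 / 2.4 = 0.4693 km⁻¹

0.469 km⁻¹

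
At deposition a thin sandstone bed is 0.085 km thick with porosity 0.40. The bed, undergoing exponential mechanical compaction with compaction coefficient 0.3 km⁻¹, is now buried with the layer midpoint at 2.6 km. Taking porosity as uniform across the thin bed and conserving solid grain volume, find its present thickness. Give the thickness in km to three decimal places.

Porosity at 2.6 km: n = 0.4·exp(−0.3×2.6) = 0.1834
Solid-volume conservation: h(1−n) = h₀(1−n₀) ⇒ h = h₀·(1−n₀)/(1−n)
h = 0.085 × (1 − 0.4)/(1 − 0.1834) = 0.085 × 0.7347 = 0.0625 km

0.062 km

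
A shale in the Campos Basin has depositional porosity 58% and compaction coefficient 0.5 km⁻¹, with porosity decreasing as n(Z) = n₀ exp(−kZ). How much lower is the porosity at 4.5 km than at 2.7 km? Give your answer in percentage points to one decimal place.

8.9 percentage points

n(2.7) = 0.58·e^(−0.5×2.7) = 0.1504
n(4.5) = 0.58·e^(−0.5×4.5) = 0.0611
Δn = 0.1504 − 0.0611 = 0.0892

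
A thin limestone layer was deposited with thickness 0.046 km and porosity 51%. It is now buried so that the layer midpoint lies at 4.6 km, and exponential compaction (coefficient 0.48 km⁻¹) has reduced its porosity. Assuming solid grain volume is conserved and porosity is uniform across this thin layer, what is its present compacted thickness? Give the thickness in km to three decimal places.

Porosity at 4.6 km: n = 0.51·exp(−0.48×4.6) = 0.0561
Solid-volume conservation: h(1−n) = h₀(1−n₀) ⇒ h = h₀·(1−n₀)/(1−n)
h = 0.046 × (1 − 0.51)/(1 − 0.0561) = 0.046 × 0.5191 = 0.0239 km

0.024 km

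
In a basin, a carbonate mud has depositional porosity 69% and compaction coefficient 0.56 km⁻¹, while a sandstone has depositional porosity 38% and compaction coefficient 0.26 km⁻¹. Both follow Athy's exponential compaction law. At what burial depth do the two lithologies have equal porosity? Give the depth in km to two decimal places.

Set n₀ₐ e^(−cₐZ) = n₀ᵦ e^(−cᵦZ) ⇒ ln(n₀ₐ/n₀ᵦ) = (cₐ − cᵦ)·Z
Z = ln(0.69/0.38) / (0.56 − 0.26) = 0.5965 / 0.3 = 1.988 km

1.99 km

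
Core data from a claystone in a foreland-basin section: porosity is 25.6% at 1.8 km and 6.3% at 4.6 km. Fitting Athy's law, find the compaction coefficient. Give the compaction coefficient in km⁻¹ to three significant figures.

Athy: n(z) = n₀ e^(−kz) ⇒ n₁/n₂ = e^{k(z₂−z₁)} ⇒ k = ln(n₁/n₂)/(z₂−z₁)
k = ln(0.256/0.063) / (4.6 − 1.8) = ln(4.063) / 2.8 = 1.4020 / 2.8 = 0.5007 km⁻¹

0.501 km⁻¹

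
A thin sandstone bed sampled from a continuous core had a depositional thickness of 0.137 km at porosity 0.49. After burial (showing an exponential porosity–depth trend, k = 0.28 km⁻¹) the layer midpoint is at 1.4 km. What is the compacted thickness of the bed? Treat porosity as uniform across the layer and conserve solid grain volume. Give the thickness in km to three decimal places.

Porosity at 1.4 km: φ = 0.49·exp(−0.28×1.4) = 0.3311
Solid-volume conservation: h(1−φ) = h₀(1−φ₀) ⇒ h = h₀·(1−φ₀)/(1−φ)
h = 0.137 × (1 − 0.49)/(1 − 0.3311) = 0.137 × 0.7624 = 0.1045 km

0.104 km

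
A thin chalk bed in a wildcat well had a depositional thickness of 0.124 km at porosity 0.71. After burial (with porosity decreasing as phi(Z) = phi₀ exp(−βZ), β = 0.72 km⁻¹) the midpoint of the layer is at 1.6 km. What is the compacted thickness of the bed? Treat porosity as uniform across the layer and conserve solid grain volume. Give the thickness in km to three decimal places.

0.046 km

Porosity at 1.6 km: phi = 0.71·exp(−0.72×1.6) = 0.2244
Solid-volume conservation: h(1−phi) = h₀(1−phi₀) ⇒ h = h₀·(1−phi₀)/(1−phi)
h = 0.124 × (1 − 0.71)/(1 − 0.2244) = 0.124 × 0.3739 = 0.0464 km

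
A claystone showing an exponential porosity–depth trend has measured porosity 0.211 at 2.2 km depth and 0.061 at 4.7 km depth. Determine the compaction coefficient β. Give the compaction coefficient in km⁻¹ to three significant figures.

Athy: n(d) = n₀ e^(−βd) ⇒ n₁/n₂ = e^{β(d₂−d₁)} ⇒ β = ln(n₁/n₂)/(d₂−d₁)
β = ln(0.211/0.061) / (4.7 − 2.2) = ln(3.459) / 2.5 = 1.2410 / 2.5 = 0.4964 km⁻¹

0.496 km⁻¹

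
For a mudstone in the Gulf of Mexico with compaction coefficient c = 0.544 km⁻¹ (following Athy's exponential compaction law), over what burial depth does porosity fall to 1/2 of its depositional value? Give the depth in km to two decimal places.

phi/phi₀ = 1/2 ⇒ exp(−c·z) = 1/2 ⇒ z = ln(2) / c
z = 0.6931 / 0.544 = 1.274 km

1.27 km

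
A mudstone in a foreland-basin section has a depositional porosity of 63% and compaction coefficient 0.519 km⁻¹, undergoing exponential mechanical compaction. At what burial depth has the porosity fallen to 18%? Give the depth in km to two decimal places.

2.41 km

Invert Athy's law: d = ln(phi₀/phi) / β
d = ln(0.63/0.18) / 0.519 = ln(3.5) / 0.519 = 1.2528 / 0.519 = 2.414 km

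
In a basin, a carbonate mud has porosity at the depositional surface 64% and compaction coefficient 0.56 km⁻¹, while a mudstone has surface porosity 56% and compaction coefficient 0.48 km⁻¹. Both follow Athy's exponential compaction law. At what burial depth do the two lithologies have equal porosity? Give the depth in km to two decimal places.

1.67 km

Set phi₀ₐ e^(−βₐz) = phi₀ᵦ e^(−βᵦz) ⇒ ln(phi₀ₐ/phi₀ᵦ) = (βₐ − βᵦ)·z
z = ln(0.64/0.56) / (0.56 − 0.48) = 0.1335 / 0.08 = 1.669 km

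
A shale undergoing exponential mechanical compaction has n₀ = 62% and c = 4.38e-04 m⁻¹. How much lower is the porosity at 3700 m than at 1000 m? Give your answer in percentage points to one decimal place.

Working in km (1 km = 1000 m; c in km⁻¹ = c in m⁻¹ × 1000):
n(1) = 0.62·e^(−0.438×1) = 0.4001
n(3.7) = 0.62·e^(−0.438×3.7) = 0.1226
Δn = 0.4001 − 0.1226 = 0.2775

27.7 percentage points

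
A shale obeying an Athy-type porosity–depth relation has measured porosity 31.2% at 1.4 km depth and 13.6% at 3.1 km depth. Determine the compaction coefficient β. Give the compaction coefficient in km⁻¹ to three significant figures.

Athy: n(d) = n₀ e^(−βd) ⇒ n₁/n₂ = e^{β(d₂−d₁)} ⇒ β = ln(n₁/n₂)/(d₂−d₁)
β = ln(0.312/0.136) / (3.1 − 1.4) = ln(2.294) / 1.7 = 0.8303 / 1.7 = 0.4884 km⁻¹

0.488 km⁻¹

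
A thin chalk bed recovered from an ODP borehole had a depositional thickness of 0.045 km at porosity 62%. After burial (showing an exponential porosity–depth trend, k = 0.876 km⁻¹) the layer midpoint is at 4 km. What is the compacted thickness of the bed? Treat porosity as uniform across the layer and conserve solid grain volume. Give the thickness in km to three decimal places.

Porosity at 4 km: phi = 0.62·exp(−0.876×4) = 0.0186
Solid-volume conservation: h(1−phi) = h₀(1−phi₀) ⇒ h = h₀·(1−phi₀)/(1−phi)
h = 0.045 × (1 − 0.62)/(1 − 0.0186) = 0.045 × 0.3872 = 0.0174 km

0.017 km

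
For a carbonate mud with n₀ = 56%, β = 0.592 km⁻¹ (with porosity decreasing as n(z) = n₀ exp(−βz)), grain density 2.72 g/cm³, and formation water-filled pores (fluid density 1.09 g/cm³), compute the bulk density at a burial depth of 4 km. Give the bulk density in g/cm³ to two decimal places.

Porosity at depth: n = 0.56·exp(−0.592×4) = 0.56×0.0937 = 0.0525
Bulk density: ρ_b = (1−n)ρ_g + n·ρ_f = 0.9475×2.72 + 0.0525×1.09
       = 2.577 + 0.057 = 2.634 g/cm³

2.63 g/cm³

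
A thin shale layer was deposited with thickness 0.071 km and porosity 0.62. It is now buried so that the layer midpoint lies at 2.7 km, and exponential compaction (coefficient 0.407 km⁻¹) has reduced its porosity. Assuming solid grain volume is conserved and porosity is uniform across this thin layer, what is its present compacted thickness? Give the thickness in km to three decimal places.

0.034 km

Porosity at 2.7 km: phi = 0.62·exp(−0.407×2.7) = 0.2066
Solid-volume conservation: h(1−phi) = h₀(1−phi₀) ⇒ h = h₀·(1−phi₀)/(1−phi)
h = 0.071 × (1 − 0.62)/(1 − 0.2066) = 0.071 × 0.4790 = 0.0340 km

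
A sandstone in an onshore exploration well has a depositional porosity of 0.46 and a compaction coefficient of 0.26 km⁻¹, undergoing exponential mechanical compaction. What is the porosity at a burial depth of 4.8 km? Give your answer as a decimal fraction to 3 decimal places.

0.132

n = n₀·exp(−β·d) = 0.46 × exp(−0.26 × 4.8) = 0.46 × exp(−1.248)
  = 0.46 × 0.2871 = 0.1321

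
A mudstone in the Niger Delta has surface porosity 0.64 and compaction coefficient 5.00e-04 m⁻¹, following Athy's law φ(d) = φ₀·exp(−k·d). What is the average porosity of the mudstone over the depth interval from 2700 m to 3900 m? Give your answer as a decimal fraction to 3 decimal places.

0.125

Working in km (1 km = 1000 m; k in km⁻¹ = k in m⁻¹ × 1000):
⟨φ⟩ = (1/(d₂−d₁)) ∫ φ₀ e^(−kd) dd = φ₀·(e^(−k·d₁) − e^(−k·d₂)) / (k·(d₂−d₁))
e^(−0.5×2.7) = 0.2592; e^(−0.5×3.9) = 0.1423
⟨φ⟩ = 0.64 × (0.2592 − 0.1423) / (0.5 × 1.2) = 0.64 × 0.1949 = 0.1248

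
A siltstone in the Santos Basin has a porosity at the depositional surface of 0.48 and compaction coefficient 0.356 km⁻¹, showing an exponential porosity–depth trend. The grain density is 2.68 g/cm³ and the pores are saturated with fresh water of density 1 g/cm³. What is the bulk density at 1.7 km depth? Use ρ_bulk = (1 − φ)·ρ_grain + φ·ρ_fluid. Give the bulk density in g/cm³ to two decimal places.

Porosity at depth: n = 0.48·exp(−0.356×1.7) = 0.48×0.5460 = 0.2621
Bulk density: ρ_b = (1−n)ρ_g + n·ρ_f = 0.7379×2.68 + 0.2621×1
       = 1.978 + 0.262 = 2.240 g/cm³

2.24 g/cm³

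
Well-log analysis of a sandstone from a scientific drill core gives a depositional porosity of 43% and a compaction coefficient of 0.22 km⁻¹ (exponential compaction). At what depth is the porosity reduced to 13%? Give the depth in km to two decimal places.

5.44 km

Invert Athy's law: z = ln(n₀/n) / β
z = ln(0.43/0.13) / 0.22 = ln(3.308) / 0.22 = 1.1963 / 0.22 = 5.438 km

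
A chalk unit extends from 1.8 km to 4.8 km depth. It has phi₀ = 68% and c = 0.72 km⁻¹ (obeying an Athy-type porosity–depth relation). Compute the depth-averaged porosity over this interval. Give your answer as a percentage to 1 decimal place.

⟨phi⟩ = (1/(z₂−z₁)) ∫ phi₀ e^(−cz) dz = phi₀·(e^(−c·z₁) − e^(−c·z₂)) / (c·(z₂−z₁))
e^(−0.72×1.8) = 0.2736; e^(−0.72×4.8) = 0.0316
⟨phi⟩ = 0.68 × (0.2736 − 0.0316) / (0.72 × 3) = 0.68 × 0.1121 = 0.0762

7.6%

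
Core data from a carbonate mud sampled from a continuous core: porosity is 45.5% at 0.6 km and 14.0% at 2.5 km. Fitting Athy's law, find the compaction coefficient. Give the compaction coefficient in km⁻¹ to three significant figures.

0.620 km⁻¹

Athy: φ(d) = φ₀ e^(−βd) ⇒ φ₁/φ₂ = e^{β(d₂−d₁)} ⇒ β = ln(φ₁/φ₂)/(d₂−d₁)
β = ln(0.455/0.14) / (2.5 − 0.6) = ln(3.25) / 1.9 = 1.1787 / 1.9 = 0.6203 km⁻¹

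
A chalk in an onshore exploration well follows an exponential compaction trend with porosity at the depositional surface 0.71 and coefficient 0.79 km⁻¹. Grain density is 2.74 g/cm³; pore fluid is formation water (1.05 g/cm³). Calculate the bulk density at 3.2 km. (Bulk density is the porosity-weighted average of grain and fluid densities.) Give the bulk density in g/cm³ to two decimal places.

Porosity at depth: φ = 0.71·exp(−0.79×3.2) = 0.71×0.0798 = 0.0567
Bulk density: ρ_b = (1−φ)ρ_g + φ·ρ_f = 0.9433×2.74 + 0.0567×1.05
       = 2.585 + 0.060 = 2.644 g/cm³

2.64 g/cm³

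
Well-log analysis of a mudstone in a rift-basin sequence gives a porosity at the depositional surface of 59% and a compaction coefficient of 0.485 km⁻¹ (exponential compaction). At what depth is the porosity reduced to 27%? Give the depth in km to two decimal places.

1.61 km

Invert Athy's law: d = ln(φ₀/φ) / c
d = ln(0.59/0.27) / 0.485 = ln(2.185) / 0.485 = 0.7817 / 0.485 = 1.612 km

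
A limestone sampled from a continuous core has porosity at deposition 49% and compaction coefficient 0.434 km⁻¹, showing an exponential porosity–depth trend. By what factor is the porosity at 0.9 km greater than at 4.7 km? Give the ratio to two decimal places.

n(d₁)/n(d₂) = e^(−c·d₁)/e^(−c·d₂) = e^{c(d₂−d₁)}
= exp(0.434 × 3.8) = exp(1.649) = 5.2028

5.20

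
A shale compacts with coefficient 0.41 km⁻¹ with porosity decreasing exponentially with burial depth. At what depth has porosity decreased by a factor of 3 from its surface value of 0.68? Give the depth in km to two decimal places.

2.68 km

n/n₀ = 1/3 ⇒ exp(−k·d) = 1/3 ⇒ d = ln(3) / k
d = 1.0986 / 0.41 = 2.680 km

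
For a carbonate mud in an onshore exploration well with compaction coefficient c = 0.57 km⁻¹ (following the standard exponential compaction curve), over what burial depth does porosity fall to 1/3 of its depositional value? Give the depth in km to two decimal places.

phi/phi₀ = 1/3 ⇒ exp(−c·Z) = 1/3 ⇒ Z = ln(3) / c
Z = 1.0986 / 0.57 = 1.927 km

1.93 km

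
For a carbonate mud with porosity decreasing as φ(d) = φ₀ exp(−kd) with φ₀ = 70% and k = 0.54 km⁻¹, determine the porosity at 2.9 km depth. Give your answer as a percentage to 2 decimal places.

14.62%

φ = φ₀·exp(−k·d) = 0.7 × exp(−0.54 × 2.9) = 0.7 × exp(−1.566)
  = 0.7 × 0.2089 = 0.1462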